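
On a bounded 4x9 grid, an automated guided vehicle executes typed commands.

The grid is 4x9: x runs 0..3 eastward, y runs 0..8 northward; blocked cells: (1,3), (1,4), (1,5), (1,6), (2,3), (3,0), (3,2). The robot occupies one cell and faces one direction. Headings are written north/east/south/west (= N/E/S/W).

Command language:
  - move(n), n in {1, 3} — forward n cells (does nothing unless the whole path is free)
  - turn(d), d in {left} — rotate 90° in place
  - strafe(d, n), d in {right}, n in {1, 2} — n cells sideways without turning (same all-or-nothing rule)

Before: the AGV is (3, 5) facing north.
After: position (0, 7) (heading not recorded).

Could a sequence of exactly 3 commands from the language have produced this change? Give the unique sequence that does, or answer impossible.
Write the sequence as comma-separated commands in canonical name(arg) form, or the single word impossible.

turn(left), strafe(right, 2), move(3)

key: order matters: swapping turn(left) and move(3) lands elsewhere
from: (3, 5) facing north
[1] after turn(left): (3, 5) facing west
[2] after strafe(right, 2): (3, 7) facing west
[3] after move(3): (0, 7) facing west
no rival 3-sequence matches.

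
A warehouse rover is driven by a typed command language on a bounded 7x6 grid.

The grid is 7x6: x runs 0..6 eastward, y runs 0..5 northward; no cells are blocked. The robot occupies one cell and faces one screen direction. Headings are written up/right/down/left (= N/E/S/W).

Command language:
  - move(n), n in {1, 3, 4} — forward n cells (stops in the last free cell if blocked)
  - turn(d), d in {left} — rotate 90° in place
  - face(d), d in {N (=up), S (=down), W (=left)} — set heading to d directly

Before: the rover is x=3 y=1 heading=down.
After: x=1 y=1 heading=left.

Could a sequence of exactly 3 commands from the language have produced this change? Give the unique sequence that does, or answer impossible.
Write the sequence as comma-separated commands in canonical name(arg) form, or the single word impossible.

key: running move(1) before face(W) would end elsewhere — order is forced
start: x=3 y=1 heading=down
[1] after face(W): x=3 y=1 heading=left
[2] after move(1): x=2 y=1 heading=left
[3] after move(1): x=1 y=1 heading=left
no other 3-command option fits: unique.

face(W), move(1), move(1)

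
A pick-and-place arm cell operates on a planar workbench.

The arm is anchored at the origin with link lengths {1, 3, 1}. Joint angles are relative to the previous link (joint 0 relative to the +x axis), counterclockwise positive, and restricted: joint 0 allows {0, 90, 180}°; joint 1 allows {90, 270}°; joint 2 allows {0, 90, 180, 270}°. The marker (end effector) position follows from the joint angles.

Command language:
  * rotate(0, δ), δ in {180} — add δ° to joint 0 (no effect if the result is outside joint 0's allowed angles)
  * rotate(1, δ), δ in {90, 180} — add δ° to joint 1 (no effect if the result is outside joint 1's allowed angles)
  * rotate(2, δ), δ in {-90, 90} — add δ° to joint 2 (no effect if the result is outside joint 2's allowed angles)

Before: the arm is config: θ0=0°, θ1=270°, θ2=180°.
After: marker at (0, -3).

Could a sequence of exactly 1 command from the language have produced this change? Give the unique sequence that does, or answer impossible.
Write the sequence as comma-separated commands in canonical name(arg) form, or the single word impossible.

rotate(2, 90)

t0: config: θ0=0°, θ1=270°, θ2=180°
[1] after rotate(2, 90): config: θ0=0°, θ1=270°, θ2=270°
no other 1-command option fits: unique.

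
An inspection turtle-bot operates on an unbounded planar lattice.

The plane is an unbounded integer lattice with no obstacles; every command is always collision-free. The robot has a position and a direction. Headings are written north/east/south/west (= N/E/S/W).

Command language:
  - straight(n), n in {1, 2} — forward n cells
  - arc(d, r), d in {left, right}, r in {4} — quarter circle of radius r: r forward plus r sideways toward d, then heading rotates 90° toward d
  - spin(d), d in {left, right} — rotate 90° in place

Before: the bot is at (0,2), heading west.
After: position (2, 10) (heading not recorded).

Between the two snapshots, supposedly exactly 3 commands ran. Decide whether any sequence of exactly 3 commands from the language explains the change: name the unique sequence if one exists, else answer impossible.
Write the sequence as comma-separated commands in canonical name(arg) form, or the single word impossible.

arc(right, 4), arc(right, 4), straight(2)

key: running straight(2) before arc(right, 4) would end elsewhere — order is forced
initial: at (0,2), heading west
1. arc(right, 4) → at (-4,6), heading north
2. arc(right, 4) → at (0,10), heading east
3. straight(2) → at (2,10), heading east
no other 3-command option fits: unique.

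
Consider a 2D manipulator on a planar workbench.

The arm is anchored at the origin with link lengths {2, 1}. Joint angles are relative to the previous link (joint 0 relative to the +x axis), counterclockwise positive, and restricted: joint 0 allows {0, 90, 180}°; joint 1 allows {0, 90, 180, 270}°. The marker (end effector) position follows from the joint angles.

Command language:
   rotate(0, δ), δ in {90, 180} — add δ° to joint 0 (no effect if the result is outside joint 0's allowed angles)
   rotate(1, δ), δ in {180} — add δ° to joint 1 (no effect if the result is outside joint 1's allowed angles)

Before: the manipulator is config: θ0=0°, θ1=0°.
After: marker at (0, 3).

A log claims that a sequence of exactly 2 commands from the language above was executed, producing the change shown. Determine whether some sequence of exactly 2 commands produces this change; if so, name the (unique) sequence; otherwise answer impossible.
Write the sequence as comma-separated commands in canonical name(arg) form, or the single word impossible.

key: running rotate(0, 180) before rotate(0, 90) would end elsewhere — order is forced
initial: config: θ0=0°, θ1=0°
1. rotate(0, 90) → config: θ0=90°, θ1=0°
2. rotate(0, 180) → config: θ0=90°, θ1=0°
no other 2-command option fits: unique.

rotate(0, 90), rotate(0, 180)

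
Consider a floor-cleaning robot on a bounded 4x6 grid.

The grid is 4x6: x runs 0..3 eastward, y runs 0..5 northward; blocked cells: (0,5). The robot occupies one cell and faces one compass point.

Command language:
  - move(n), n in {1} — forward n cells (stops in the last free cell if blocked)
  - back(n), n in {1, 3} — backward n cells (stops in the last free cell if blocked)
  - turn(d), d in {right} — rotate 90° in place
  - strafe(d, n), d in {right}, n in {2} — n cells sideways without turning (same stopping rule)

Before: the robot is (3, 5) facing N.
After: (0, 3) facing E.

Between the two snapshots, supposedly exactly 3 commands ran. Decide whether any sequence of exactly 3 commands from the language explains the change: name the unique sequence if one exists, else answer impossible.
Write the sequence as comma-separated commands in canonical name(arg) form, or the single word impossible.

key: position moved to (0,3) AND the heading swung to E — translation plus rotation needed
from: (3, 5) facing N
step 1 (turn(right)): (3, 5) facing E
step 2 (strafe(right, 2)): (3, 3) facing E
step 3 (back(3)): (0, 3) facing E
all 125 alternatives checked — unique.

turn(right), strafe(right, 2), back(3)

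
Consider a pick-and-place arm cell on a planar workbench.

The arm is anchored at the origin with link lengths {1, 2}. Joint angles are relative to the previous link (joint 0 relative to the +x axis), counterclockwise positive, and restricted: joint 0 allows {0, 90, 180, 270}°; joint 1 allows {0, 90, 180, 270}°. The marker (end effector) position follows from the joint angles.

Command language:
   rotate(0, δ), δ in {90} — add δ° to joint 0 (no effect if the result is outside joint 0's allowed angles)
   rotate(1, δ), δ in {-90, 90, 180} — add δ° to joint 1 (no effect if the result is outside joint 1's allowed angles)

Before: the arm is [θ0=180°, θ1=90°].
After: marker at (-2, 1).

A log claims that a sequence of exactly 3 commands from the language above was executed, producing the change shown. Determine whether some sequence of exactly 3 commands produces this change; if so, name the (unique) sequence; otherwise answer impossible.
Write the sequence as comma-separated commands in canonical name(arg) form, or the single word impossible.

t0: [θ0=180°, θ1=90°]
1. rotate(0, 90) → [θ0=270°, θ1=90°]
2. rotate(0, 90) → [θ0=0°, θ1=90°]
3. rotate(0, 90) → [θ0=90°, θ1=90°]
all 64 alternatives checked — unique.

rotate(0, 90), rotate(0, 90), rotate(0, 90)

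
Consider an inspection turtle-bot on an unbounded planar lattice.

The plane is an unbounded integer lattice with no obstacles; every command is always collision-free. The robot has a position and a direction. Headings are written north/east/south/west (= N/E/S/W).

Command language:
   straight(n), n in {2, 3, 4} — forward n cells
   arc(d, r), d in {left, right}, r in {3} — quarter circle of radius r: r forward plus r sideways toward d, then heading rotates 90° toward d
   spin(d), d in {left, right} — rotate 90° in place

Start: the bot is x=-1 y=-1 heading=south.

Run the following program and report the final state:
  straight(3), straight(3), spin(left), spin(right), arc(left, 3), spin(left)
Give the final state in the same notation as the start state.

x=2 y=-10 heading=north

t0: x=-1 y=-1 heading=south
t=1 straight(3) ⇒ x=-1 y=-4 heading=south
t=2 straight(3) ⇒ x=-1 y=-7 heading=south
t=3 spin(left) ⇒ x=-1 y=-7 heading=east
t=4 spin(right) ⇒ x=-1 y=-7 heading=south
t=5 arc(left, 3) ⇒ x=2 y=-10 heading=east
t=6 spin(left) ⇒ x=2 y=-10 heading=north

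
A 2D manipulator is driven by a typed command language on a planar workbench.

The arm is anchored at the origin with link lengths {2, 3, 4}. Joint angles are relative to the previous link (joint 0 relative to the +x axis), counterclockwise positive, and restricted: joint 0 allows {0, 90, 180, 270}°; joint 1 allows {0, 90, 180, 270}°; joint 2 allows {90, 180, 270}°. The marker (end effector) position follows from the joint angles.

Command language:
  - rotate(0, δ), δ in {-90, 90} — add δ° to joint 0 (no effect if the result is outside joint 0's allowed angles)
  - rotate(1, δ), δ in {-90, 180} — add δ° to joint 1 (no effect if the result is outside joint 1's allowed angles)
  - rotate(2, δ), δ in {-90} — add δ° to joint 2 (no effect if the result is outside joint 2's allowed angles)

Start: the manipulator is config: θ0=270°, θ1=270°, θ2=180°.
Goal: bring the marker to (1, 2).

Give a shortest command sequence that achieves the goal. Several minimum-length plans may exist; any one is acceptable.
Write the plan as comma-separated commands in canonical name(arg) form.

rotate(0, -90), rotate(0, -90), rotate(1, 180)

t0: config: θ0=270°, θ1=270°, θ2=180°
[1] after rotate(0, -90): config: θ0=180°, θ1=270°, θ2=180°
[2] after rotate(0, -90): config: θ0=90°, θ1=270°, θ2=180°
[3] after rotate(1, 180): config: θ0=90°, θ1=90°, θ2=180°
shorter routes all fall short; 3 is best.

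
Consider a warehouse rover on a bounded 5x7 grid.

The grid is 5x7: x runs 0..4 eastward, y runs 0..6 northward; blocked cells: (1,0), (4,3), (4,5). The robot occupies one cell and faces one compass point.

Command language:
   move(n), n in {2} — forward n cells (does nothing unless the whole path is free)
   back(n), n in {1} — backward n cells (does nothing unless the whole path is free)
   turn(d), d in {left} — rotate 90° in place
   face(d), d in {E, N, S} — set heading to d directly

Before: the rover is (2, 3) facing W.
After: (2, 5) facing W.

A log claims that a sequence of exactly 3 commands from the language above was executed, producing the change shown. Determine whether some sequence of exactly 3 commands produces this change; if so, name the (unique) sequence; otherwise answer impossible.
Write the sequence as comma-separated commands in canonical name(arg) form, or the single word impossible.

key: still facing W at the end — net rotation zero over 3 steps
from: (2, 3) facing W
1. face(N) → (2, 3) facing N
2. move(2) → (2, 5) facing N
3. turn(left) → (2, 5) facing W
no other 3-command option fits: unique.

face(N), move(2), turn(left)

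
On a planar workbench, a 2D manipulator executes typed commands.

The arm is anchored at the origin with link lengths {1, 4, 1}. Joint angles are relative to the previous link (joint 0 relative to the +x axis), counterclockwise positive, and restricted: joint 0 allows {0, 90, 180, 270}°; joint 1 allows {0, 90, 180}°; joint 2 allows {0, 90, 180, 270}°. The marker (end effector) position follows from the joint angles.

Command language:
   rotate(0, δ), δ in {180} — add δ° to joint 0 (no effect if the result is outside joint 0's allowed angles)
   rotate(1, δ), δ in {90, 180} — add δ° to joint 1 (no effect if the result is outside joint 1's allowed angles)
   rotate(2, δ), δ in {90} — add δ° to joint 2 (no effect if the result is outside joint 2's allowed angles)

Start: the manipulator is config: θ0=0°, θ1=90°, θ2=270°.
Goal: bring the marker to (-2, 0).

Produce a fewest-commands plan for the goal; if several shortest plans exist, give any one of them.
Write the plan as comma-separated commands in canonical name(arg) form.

begin: config: θ0=0°, θ1=90°, θ2=270°
t=1 rotate(1, 90) ⇒ config: θ0=0°, θ1=180°, θ2=270°
t=2 rotate(2, 90) ⇒ config: θ0=0°, θ1=180°, θ2=0°
t=3 rotate(2, 90) ⇒ config: θ0=0°, θ1=180°, θ2=90°
t=4 rotate(2, 90) ⇒ config: θ0=0°, θ1=180°, θ2=180°
no 3-step plan works, so 4 is optimal.

rotate(1, 90), rotate(2, 90), rotate(2, 90), rotate(2, 90)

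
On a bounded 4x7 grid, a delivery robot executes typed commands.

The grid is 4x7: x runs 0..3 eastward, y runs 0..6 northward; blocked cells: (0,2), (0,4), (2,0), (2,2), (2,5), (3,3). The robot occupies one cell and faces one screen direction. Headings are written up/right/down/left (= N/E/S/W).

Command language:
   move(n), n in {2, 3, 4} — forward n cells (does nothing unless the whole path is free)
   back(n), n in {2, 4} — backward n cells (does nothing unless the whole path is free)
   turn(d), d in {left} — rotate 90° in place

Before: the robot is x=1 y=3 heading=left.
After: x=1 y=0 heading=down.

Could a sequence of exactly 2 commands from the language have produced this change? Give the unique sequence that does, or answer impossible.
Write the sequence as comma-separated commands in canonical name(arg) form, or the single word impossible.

turn(left), move(3)

key: running move(3) before turn(left) would end elsewhere — order is forced
from: x=1 y=3 heading=left
step 1 (turn(left)): x=1 y=3 heading=down
step 2 (move(3)): x=1 y=0 heading=down
all 36 alternatives checked — unique.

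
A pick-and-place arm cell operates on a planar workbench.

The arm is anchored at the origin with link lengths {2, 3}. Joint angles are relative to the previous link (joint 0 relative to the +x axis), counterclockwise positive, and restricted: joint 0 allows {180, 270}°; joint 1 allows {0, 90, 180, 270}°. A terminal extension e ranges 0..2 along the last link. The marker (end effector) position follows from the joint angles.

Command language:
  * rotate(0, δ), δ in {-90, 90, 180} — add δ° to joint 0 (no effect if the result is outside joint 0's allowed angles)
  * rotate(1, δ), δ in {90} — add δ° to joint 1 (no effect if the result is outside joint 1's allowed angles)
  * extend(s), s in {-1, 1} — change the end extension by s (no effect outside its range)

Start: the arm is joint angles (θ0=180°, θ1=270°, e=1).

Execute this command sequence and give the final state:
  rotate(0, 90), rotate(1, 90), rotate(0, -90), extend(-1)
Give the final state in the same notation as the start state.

joint angles (θ0=180°, θ1=0°, e=0)

initial: joint angles (θ0=180°, θ1=270°, e=1)
[1] after rotate(0, 90): joint angles (θ0=270°, θ1=270°, e=1)
[2] after rotate(1, 90): joint angles (θ0=270°, θ1=0°, e=1)
[3] after rotate(0, -90): joint angles (θ0=180°, θ1=0°, e=1)
[4] after extend(-1): joint angles (θ0=180°, θ1=0°, e=0)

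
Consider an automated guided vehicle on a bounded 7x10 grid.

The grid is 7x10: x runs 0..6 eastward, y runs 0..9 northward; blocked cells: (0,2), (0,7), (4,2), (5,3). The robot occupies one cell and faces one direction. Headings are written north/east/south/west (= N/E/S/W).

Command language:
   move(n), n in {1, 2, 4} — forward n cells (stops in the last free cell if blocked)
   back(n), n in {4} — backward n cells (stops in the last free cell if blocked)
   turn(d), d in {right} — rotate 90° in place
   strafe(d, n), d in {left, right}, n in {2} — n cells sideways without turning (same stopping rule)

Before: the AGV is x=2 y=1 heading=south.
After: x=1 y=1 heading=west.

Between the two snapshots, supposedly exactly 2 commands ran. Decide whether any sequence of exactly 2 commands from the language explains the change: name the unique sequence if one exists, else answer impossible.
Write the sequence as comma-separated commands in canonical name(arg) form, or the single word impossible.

key: cell and facing (now W) both changed — the 2 commands mix motion and turning
initial: x=2 y=1 heading=south
t=1 turn(right) ⇒ x=2 y=1 heading=west
t=2 move(1) ⇒ x=1 y=1 heading=west
uniquely the one of 49 2-step routes that fits.

turn(right), move(1)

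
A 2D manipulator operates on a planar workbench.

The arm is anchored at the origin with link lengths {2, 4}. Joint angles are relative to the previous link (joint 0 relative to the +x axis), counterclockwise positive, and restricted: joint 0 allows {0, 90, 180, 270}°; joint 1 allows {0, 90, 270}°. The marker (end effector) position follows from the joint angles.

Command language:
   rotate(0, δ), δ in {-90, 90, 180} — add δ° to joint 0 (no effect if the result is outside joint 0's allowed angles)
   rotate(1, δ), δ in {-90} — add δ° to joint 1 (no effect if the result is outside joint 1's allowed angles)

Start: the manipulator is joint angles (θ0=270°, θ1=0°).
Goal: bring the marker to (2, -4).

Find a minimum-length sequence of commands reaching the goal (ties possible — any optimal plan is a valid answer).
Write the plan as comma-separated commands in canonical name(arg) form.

rotate(1, -90), rotate(0, 90)

start: joint angles (θ0=270°, θ1=0°)
t=1 rotate(1, -90) ⇒ joint angles (θ0=270°, θ1=270°)
t=2 rotate(0, 90) ⇒ joint angles (θ0=0°, θ1=270°)
minimal: 2 command(s), checked below 2.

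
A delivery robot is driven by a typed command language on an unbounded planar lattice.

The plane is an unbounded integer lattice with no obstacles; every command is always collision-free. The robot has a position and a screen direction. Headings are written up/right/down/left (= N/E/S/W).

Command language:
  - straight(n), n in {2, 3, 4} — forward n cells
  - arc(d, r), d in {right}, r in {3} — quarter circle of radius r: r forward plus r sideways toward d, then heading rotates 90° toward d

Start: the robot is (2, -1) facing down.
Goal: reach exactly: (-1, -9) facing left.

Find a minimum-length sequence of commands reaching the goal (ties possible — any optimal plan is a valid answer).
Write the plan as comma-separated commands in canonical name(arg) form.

begin: (2, -1) facing down
[1] after straight(3): (2, -4) facing down
[2] after straight(2): (2, -6) facing down
[3] after arc(right, 3): (-1, -9) facing left
no 2-step plan works, so 3 is optimal.

straight(3), straight(2), arc(right, 3)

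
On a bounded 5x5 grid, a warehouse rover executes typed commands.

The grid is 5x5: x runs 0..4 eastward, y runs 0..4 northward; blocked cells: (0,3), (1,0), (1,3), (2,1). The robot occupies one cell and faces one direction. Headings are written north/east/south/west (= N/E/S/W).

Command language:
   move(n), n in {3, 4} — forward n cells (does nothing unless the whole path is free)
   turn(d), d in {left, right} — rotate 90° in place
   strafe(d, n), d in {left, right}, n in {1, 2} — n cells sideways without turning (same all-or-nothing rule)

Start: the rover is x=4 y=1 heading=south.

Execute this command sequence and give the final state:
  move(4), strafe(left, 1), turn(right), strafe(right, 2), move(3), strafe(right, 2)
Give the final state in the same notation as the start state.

x=4 y=3 heading=west

initial: x=4 y=1 heading=south
1. move(4) → x=4 y=1 heading=south
2. strafe(left, 1) → x=4 y=1 heading=south
3. turn(right) → x=4 y=1 heading=west
4. strafe(right, 2) → x=4 y=3 heading=west
5. move(3) → x=4 y=3 heading=west
6. strafe(right, 2) → x=4 y=3 heading=west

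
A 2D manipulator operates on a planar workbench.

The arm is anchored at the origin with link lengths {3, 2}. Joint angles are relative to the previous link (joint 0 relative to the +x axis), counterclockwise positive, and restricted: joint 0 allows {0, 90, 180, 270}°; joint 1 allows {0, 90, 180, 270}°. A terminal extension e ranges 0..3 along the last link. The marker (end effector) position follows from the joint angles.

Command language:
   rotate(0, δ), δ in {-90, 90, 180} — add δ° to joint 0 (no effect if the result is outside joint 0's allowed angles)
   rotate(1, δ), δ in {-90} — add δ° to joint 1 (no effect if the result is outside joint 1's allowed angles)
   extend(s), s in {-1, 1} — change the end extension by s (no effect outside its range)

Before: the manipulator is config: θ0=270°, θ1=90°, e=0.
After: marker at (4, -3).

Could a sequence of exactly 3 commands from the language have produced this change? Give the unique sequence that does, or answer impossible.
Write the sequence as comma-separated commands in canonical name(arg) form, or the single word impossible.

key: running extend(1) before extend(-1) would end elsewhere — order is forced
t0: config: θ0=270°, θ1=90°, e=0
1. extend(-1) → config: θ0=270°, θ1=90°, e=0
2. extend(1) → config: θ0=270°, θ1=90°, e=1
3. extend(1) → config: θ0=270°, θ1=90°, e=2
all 216 alternatives checked — unique.

extend(-1), extend(1), extend(1)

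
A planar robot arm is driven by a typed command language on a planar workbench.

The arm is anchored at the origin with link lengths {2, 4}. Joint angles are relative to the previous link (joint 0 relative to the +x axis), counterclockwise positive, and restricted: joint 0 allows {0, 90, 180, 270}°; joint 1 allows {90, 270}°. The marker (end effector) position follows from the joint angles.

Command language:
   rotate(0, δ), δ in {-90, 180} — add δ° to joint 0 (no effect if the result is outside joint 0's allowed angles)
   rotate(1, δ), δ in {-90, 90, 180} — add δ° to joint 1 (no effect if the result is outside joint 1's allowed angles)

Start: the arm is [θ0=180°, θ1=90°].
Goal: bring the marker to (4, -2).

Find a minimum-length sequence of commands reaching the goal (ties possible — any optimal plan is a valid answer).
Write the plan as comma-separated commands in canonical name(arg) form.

rotate(0, 180), rotate(0, -90)

initial: [θ0=180°, θ1=90°]
[1] after rotate(0, 180): [θ0=0°, θ1=90°]
[2] after rotate(0, -90): [θ0=270°, θ1=90°]
shorter routes all fall short; 2 is best.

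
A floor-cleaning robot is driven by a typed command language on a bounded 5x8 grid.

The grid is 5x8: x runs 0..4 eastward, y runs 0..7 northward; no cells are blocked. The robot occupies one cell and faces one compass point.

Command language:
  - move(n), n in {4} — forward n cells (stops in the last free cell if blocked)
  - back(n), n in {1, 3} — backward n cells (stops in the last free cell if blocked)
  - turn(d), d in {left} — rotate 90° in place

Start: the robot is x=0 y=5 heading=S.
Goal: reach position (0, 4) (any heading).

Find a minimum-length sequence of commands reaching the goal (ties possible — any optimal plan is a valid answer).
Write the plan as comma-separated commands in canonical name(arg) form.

move(4), back(3)

begin: x=0 y=5 heading=S
t=1 move(4) ⇒ x=0 y=1 heading=S
t=2 back(3) ⇒ x=0 y=4 heading=S
minimal: 2 command(s), checked below 2.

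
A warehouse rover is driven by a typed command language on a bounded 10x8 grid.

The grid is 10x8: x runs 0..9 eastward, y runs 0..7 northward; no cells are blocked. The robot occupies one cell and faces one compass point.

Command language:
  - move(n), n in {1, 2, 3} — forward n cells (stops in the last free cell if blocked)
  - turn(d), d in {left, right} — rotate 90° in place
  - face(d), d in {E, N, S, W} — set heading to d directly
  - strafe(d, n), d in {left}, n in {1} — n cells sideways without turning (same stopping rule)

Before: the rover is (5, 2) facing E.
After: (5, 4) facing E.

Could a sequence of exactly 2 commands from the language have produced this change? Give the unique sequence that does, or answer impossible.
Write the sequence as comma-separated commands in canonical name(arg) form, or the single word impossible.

key: heading stays E — no command in the sequence turns
initial: (5, 2) facing E
1. strafe(left, 1) → (5, 3) facing E
2. strafe(left, 1) → (5, 4) facing E
no rival 2-sequence matches.

strafe(left, 1), strafe(left, 1)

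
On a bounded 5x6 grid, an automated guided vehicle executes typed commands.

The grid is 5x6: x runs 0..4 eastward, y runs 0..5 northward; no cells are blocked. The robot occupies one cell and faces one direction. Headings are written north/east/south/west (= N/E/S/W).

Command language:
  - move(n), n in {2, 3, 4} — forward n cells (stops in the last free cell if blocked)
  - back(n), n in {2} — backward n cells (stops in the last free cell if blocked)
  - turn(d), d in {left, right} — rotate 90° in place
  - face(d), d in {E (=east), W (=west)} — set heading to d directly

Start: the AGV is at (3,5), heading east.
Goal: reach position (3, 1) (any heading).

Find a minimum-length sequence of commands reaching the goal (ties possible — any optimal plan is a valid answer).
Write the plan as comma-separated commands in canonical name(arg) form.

initial: at (3,5), heading east
t=1 turn(right) ⇒ at (3,5), heading south
t=2 move(4) ⇒ at (3,1), heading south
no 1-step plan works, so 2 is optimal.

turn(right), move(4)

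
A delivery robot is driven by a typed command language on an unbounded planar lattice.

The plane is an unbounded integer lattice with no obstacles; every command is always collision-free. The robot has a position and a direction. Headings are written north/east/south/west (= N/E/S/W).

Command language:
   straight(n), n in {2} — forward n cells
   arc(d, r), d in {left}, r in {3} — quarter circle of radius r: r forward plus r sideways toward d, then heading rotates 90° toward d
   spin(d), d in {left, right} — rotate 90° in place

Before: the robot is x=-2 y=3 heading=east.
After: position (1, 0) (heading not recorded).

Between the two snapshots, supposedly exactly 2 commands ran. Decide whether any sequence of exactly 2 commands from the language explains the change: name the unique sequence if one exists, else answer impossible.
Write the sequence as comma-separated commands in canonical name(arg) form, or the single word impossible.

spin(right), arc(left, 3)

key: running arc(left, 3) before spin(right) would end elsewhere — order is forced
from: x=-2 y=3 heading=east
[1] after spin(right): x=-2 y=3 heading=south
[2] after arc(left, 3): x=1 y=0 heading=east
no other 2-command option fits: unique.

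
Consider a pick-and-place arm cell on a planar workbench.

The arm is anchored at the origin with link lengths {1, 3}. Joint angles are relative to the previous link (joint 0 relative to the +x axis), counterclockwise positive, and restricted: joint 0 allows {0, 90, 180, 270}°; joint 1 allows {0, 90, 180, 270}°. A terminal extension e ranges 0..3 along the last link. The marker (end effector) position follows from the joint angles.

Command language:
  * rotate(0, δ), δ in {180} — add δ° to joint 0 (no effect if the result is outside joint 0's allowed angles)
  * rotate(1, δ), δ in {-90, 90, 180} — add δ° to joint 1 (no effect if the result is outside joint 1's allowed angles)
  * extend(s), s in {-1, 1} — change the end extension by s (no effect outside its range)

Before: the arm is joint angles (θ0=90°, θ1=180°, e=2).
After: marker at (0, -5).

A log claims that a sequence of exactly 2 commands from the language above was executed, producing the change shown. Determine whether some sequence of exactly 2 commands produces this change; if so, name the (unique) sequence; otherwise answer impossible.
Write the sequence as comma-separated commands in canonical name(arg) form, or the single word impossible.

extend(1), extend(1)

from: joint angles (θ0=90°, θ1=180°, e=2)
[1] after extend(1): joint angles (θ0=90°, θ1=180°, e=3)
[2] after extend(1): joint angles (θ0=90°, θ1=180°, e=3)
no rival 2-sequence matches.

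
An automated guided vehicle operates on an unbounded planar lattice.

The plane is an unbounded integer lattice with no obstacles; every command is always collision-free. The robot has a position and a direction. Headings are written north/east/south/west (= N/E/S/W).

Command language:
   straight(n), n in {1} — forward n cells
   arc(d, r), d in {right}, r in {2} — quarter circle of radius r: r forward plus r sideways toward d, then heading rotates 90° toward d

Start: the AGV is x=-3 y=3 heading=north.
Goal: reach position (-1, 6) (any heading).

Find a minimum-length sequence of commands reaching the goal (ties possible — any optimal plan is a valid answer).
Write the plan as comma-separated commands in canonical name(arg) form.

straight(1), arc(right, 2)

start: x=-3 y=3 heading=north
1. straight(1) → x=-3 y=4 heading=north
2. arc(right, 2) → x=-1 y=6 heading=east
minimal: 2 command(s), checked below 2.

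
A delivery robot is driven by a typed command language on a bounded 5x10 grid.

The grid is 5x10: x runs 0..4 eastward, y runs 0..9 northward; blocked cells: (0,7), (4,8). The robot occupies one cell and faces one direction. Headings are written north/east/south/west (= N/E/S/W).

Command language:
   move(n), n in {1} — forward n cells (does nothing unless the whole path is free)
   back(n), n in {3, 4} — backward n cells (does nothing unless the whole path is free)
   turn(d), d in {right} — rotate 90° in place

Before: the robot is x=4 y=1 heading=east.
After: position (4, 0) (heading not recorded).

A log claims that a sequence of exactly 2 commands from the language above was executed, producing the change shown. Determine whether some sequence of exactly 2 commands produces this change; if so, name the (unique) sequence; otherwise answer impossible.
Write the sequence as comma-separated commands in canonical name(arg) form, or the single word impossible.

key: order matters: swapping turn(right) and move(1) lands elsewhere
from: x=4 y=1 heading=east
[1] after turn(right): x=4 y=1 heading=south
[2] after move(1): x=4 y=0 heading=south
uniquely the one of 16 2-step routes that fits.

turn(right), move(1)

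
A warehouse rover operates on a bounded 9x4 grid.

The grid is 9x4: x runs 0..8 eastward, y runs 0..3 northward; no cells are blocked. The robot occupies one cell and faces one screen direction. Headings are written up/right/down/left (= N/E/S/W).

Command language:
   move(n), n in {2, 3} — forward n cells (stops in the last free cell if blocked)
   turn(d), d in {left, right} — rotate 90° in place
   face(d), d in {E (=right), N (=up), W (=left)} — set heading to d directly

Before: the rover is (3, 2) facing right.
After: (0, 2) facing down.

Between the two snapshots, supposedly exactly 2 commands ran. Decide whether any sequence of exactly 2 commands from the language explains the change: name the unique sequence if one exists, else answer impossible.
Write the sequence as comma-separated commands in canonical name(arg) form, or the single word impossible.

every 2-command combo misses the target.

impossible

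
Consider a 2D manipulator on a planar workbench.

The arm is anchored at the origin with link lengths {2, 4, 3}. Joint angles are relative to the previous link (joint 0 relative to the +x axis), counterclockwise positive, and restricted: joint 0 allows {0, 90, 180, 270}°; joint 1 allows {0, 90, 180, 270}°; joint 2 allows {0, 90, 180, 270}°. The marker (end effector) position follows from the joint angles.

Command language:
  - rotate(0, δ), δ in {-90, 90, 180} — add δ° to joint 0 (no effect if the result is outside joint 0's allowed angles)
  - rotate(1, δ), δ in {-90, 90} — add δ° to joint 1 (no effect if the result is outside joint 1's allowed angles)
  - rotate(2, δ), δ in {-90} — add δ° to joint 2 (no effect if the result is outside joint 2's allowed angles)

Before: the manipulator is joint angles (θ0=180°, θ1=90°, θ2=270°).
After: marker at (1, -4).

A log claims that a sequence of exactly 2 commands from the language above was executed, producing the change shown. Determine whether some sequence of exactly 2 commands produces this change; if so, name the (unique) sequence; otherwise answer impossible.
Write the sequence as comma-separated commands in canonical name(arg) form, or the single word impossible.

t0: joint angles (θ0=180°, θ1=90°, θ2=270°)
t=1 rotate(2, -90) ⇒ joint angles (θ0=180°, θ1=90°, θ2=180°)
t=2 rotate(2, -90) ⇒ joint angles (θ0=180°, θ1=90°, θ2=90°)
no rival 2-sequence matches.

rotate(2, -90), rotate(2, -90)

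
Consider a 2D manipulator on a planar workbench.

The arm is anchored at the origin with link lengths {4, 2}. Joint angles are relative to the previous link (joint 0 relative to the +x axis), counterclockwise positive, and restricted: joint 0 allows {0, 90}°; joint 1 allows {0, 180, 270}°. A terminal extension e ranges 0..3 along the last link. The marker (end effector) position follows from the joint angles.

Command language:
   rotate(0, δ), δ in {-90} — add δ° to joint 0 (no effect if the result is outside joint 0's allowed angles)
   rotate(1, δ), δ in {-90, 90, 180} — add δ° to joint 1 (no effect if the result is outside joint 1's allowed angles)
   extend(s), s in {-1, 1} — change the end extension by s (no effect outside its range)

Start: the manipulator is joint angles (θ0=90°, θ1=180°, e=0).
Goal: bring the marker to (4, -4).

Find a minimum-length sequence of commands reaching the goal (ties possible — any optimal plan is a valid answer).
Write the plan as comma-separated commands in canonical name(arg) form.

begin: joint angles (θ0=90°, θ1=180°, e=0)
[1] after extend(1): joint angles (θ0=90°, θ1=180°, e=1)
[2] after extend(1): joint angles (θ0=90°, θ1=180°, e=2)
[3] after rotate(1, 90): joint angles (θ0=90°, θ1=270°, e=2)
[4] after rotate(0, -90): joint angles (θ0=0°, θ1=270°, e=2)
nothing shorter than 4 reaches the goal.

extend(1), extend(1), rotate(1, 90), rotate(0, -90)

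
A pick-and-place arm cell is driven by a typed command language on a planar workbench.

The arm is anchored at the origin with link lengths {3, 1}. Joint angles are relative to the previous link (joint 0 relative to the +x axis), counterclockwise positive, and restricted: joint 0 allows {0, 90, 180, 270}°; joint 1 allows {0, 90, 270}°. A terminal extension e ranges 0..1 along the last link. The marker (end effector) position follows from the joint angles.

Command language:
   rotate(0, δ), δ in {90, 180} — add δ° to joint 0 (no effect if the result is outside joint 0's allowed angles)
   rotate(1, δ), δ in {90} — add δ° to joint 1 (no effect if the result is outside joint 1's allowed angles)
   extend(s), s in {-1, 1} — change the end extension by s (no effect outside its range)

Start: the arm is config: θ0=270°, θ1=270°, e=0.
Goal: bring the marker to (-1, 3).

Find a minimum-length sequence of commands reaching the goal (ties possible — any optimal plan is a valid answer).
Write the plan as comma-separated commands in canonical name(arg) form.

start: config: θ0=270°, θ1=270°, e=0
[1] after rotate(1, 90): config: θ0=270°, θ1=0°, e=0
[2] after rotate(1, 90): config: θ0=270°, θ1=90°, e=0
[3] after rotate(0, 180): config: θ0=90°, θ1=90°, e=0
nothing shorter than 3 reaches the goal.

rotate(1, 90), rotate(1, 90), rotate(0, 180)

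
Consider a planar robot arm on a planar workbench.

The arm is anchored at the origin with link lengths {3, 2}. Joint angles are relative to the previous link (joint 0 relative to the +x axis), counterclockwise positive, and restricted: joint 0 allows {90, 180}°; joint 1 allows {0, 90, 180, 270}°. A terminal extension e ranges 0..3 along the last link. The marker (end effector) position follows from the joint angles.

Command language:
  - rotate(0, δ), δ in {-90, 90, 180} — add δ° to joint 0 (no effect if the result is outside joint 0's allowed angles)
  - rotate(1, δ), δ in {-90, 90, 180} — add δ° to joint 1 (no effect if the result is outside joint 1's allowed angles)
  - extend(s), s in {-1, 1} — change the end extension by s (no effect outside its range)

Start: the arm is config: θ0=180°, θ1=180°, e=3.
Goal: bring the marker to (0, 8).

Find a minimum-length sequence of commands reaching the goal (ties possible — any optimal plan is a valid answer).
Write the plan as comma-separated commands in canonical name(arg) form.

rotate(0, -90), rotate(1, 180)

t0: config: θ0=180°, θ1=180°, e=3
step 1 (rotate(0, -90)): config: θ0=90°, θ1=180°, e=3
step 2 (rotate(1, 180)): config: θ0=90°, θ1=0°, e=3
shorter routes all fall short; 2 is best.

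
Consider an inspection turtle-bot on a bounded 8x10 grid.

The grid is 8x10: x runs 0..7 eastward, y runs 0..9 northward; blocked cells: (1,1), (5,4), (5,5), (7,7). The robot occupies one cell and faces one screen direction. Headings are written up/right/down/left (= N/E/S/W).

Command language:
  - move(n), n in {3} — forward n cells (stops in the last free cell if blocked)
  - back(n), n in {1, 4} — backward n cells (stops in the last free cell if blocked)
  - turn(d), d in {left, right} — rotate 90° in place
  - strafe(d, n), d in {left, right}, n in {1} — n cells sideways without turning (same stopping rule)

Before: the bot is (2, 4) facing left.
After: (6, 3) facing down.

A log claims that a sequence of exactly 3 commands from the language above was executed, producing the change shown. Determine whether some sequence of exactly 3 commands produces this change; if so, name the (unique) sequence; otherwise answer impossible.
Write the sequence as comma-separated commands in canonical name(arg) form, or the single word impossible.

strafe(left, 1), back(4), turn(left)

key: cell and facing (now S) both changed — the 3 commands mix motion and turning
from: (2, 4) facing left
t=1 strafe(left, 1) ⇒ (2, 3) facing left
t=2 back(4) ⇒ (6, 3) facing left
t=3 turn(left) ⇒ (6, 3) facing down
all 343 alternatives checked — unique.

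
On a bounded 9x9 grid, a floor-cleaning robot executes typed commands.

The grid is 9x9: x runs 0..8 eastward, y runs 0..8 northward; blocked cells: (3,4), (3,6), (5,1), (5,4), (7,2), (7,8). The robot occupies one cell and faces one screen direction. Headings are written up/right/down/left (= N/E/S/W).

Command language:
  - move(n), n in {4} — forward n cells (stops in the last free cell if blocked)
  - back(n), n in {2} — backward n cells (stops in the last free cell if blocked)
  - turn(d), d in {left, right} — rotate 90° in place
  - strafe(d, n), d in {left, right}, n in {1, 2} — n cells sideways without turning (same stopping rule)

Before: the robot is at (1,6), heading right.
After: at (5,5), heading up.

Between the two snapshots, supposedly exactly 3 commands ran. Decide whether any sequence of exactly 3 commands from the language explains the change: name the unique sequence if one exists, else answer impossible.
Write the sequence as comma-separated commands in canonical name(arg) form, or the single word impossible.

key: position moved to (5,5) AND the heading swung to N — translation plus rotation needed
begin: at (1,6), heading right
1. strafe(right, 1) → at (1,5), heading right
2. move(4) → at (5,5), heading right
3. turn(left) → at (5,5), heading up
no other 3-command option fits: unique.

strafe(right, 1), move(4), turn(left)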